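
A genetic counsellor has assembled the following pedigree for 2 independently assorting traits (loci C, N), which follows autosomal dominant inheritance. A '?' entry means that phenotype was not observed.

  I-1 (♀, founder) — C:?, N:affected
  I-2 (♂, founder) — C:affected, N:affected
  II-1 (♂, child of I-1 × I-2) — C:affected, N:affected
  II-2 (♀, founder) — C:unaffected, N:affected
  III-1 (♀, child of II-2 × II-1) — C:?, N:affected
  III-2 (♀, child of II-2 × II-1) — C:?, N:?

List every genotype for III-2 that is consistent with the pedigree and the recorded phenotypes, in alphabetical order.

III-2 ∈ {Cc NN, Cc Nn, Cc nn, cc NN, cc Nn, cc nn}

C/I-1 ? ·: cc|Cc|CC
C/I-2 aff ·: Cc|CC
C/II-1 aff I-1×I-2: Cc|CC
C/II-2 un ·: cc
C/III-1 ? II-2×II-1: cc|Cc
C/III-2 ? II-2×II-1: cc|Cc
⇒ C over [I-1,I-2,II-1,II-2,III-1,III-2]: 24 consistent
N/I-1 aff ·: Nn|NN
N/I-2 aff ·: Nn|NN
N/II-1 aff I-1×I-2: Nn|NN
N/II-2 aff ·: Nn|NN
N/III-1 aff II-2×II-1: Nn|NN
N/III-2 ? II-2×II-1: nn|Nn|NN
⇒ N over [I-1,I-2,II-1,II-2,III-1,III-2]: 50 consistent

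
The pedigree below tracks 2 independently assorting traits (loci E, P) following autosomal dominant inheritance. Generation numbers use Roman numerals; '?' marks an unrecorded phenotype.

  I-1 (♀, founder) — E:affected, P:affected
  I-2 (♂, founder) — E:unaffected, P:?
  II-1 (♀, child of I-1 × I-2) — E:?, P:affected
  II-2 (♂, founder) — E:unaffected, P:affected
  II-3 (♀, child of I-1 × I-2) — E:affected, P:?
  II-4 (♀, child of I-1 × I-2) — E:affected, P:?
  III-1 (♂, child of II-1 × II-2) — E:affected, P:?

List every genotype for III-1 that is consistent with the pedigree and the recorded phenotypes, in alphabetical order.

III-1 ∈ {Ee PP, Ee Pp, Ee pp}

E/I-1 aff ·: Ee|EE
E/I-2 un ·: ee
E/II-1 ? I-1×I-2: Ee
E/II-2 un ·: ee
E/II-3 aff I-1×I-2: Ee
E/II-4 aff I-1×I-2: Ee
E/III-1 aff II-1×II-2: Ee
⇒ E over [I-1,I-2,II-1,II-2,II-3,II-4,III-1]: 2 consistent
P/I-1 aff ·: Pp|PP
P/I-2 ? ·: pp|Pp|PP
P/II-1 aff I-1×I-2: Pp|PP
P/II-2 aff ·: Pp|PP
P/II-3 ? I-1×I-2: pp|Pp|PP
P/II-4 ? I-1×I-2: pp|Pp|PP
P/III-1 ? II-1×II-2: pp|Pp|PP
⇒ P over [I-1,I-2,II-1,II-2,II-3,II-4,III-1]: 164 consistent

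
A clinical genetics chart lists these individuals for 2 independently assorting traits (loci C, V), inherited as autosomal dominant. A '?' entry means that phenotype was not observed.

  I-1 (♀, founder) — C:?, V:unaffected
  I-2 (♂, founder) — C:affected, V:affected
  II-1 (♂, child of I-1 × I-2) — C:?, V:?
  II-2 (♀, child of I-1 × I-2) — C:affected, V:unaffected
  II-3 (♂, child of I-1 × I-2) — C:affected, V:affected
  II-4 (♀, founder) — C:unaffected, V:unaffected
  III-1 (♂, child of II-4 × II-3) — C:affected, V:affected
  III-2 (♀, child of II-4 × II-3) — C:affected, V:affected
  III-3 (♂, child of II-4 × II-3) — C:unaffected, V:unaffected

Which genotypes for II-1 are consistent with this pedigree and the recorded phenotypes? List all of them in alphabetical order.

II-1 ∈ {CC Vv, CC vv, Cc Vv, Cc vv, cc Vv, cc vv}

C/I-1 ? ·: cc|Cc|CC
C/I-2 aff ·: Cc|CC
C/II-1 ? I-1×I-2: cc|Cc|CC
C/II-2 aff I-1×I-2: Cc|CC
C/II-3 aff I-1×I-2: Cc
C/II-4 un ·: cc
C/III-1 aff II-4×II-3: Cc
C/III-2 aff II-4×II-3: Cc
C/III-3 un II-4×II-3: cc
⇒ C over [I-1,I-2,II-1,II-2,II-3,II-4,III-1,III-2,III-3]: 17 consistent
V/I-1 un ·: vv
V/I-2 aff ·: Vv
V/II-1 ? I-1×I-2: vv|Vv
V/II-2 un I-1×I-2: vv
V/II-3 aff I-1×I-2: Vv
V/II-4 un ·: vv
V/III-1 aff II-4×II-3: Vv
V/III-2 aff II-4×II-3: Vv
V/III-3 un II-4×II-3: vv
⇒ V over [I-1,I-2,II-1,II-2,II-3,II-4,III-1,III-2,III-3]: 2 consistent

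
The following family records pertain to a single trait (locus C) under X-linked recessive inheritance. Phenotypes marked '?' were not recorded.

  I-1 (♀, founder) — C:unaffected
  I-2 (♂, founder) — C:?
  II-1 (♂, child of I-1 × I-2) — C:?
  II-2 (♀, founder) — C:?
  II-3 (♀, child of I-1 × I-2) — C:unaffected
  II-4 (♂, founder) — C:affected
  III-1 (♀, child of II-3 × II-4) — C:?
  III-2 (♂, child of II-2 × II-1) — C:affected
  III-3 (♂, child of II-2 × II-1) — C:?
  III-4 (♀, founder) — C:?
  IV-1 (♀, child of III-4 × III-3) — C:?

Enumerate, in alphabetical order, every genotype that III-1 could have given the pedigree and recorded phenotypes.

C/I-1 un ·: X^CX^C|X^CX^c
C/I-2 ? ·: X^CY|X^cY
C/II-1 ? I-1×I-2: X^CY|X^cY
C/II-2 ? ·: X^CX^c|X^cX^c
C/II-3 un I-1×I-2: X^CX^C|X^CX^c
C/II-4 aff ·: X^cY
C/III-1 ? II-3×II-4: X^CX^c|X^cX^c
C/III-2 aff II-2×II-1: X^cY
C/III-3 ? II-2×II-1: X^CY|X^cY
C/III-4 ? ·: X^CX^C|X^CX^c|X^cX^c
C/IV-1 ? III-4×III-3: X^CX^C|X^CX^c|X^cX^c
⇒ C over [I-1,I-2,II-1,II-2,II-3,II-4,III-1,III-2,III-3,III-4,IV-1]: 156 consistent

III-1 ∈ {X^CX^c, X^cX^c}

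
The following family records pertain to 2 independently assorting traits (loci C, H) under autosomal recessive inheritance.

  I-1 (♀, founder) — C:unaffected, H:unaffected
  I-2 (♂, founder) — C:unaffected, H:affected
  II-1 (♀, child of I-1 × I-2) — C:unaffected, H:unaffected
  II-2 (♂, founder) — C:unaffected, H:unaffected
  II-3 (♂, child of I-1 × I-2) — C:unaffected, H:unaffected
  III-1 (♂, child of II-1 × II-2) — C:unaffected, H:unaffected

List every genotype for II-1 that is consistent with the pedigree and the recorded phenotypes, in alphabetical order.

C/I-1 un ·: CC|Cc
C/I-2 un ·: CC|Cc
C/II-1 un I-1×I-2: CC|Cc
C/II-2 un ·: CC|Cc
C/II-3 un I-1×I-2: CC|Cc
C/III-1 un II-1×II-2: CC|Cc
⇒ C over [I-1,I-2,II-1,II-2,II-3,III-1]: 45 consistent
H/I-1 un ·: HH|Hh
H/I-2 aff ·: hh
H/II-1 un I-1×I-2: Hh
H/II-2 un ·: HH|Hh
H/II-3 un I-1×I-2: Hh
H/III-1 un II-1×II-2: HH|Hh
⇒ H over [I-1,I-2,II-1,II-2,II-3,III-1]: 8 consistent

II-1 ∈ {CC Hh, Cc Hh}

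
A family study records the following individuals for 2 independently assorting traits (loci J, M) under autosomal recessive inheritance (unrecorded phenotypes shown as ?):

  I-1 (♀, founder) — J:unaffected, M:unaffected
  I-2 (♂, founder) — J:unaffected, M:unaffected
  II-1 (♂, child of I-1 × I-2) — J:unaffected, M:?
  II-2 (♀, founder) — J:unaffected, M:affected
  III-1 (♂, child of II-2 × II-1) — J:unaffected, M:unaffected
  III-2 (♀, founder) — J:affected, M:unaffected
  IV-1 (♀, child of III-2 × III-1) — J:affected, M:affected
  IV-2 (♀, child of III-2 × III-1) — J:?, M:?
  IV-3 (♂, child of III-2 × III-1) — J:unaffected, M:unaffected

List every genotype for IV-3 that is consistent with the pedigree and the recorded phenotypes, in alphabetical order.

IV-3 ∈ {Jj MM, Jj Mm}

J/I-1 un ·: JJ|Jj
J/I-2 un ·: JJ|Jj
J/II-1 un I-1×I-2: JJ|Jj
J/II-2 un ·: JJ|Jj
J/III-1 un II-2×II-1: Jj
J/III-2 aff ·: jj
J/IV-1 aff III-2×III-1: jj
J/IV-2 ? III-2×III-1: Jj|jj
J/IV-3 un III-2×III-1: Jj
⇒ J over [I-1,I-2,II-1,II-2,III-1,III-2,IV-1,IV-2,IV-3]: 20 consistent
M/I-1 un ·: MM|Mm
M/I-2 un ·: MM|Mm
M/II-1 ? I-1×I-2: MM|Mm
M/II-2 aff ·: mm
M/III-1 un II-2×II-1: Mm
M/III-2 un ·: Mm
M/IV-1 aff III-2×III-1: mm
M/IV-2 ? III-2×III-1: MM|Mm|mm
M/IV-3 un III-2×III-1: MM|Mm
⇒ M over [I-1,I-2,II-1,II-2,III-1,III-2,IV-1,IV-2,IV-3]: 42 consistent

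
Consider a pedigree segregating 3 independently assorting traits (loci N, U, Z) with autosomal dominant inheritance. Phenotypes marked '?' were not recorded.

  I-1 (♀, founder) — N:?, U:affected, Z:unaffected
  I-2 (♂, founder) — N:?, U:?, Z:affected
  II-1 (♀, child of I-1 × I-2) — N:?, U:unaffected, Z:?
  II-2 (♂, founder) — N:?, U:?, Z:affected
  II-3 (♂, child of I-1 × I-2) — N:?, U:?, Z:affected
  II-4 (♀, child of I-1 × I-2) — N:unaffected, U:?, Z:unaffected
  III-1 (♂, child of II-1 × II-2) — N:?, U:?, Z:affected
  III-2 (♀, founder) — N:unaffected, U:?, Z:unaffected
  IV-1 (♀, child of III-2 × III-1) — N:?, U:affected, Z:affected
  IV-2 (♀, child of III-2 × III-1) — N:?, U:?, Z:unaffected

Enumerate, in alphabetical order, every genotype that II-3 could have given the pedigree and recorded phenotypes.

II-3 ∈ {NN UU Zz, NN Uu Zz, NN uu Zz, Nn UU Zz, Nn Uu Zz, Nn uu Zz, nn UU Zz, nn Uu Zz, nn uu Zz}

N/I-1 ? ·: nn|Nn
N/I-2 ? ·: nn|Nn
N/II-1 ? I-1×I-2: nn|Nn|NN
N/II-2 ? ·: nn|Nn|NN
N/II-3 ? I-1×I-2: nn|Nn|NN
N/II-4 un I-1×I-2: nn
N/III-1 ? II-1×II-2: nn|Nn|NN
N/III-2 un ·: nn
N/IV-1 ? III-2×III-1: nn|Nn
N/IV-2 ? III-2×III-1: nn|Nn
⇒ N over [I-1,I-2,II-1,II-2,II-3,II-4,III-1,III-2,IV-1,IV-2]: 222 consistent
U/I-1 aff ·: Uu
U/I-2 ? ·: uu|Uu
U/II-1 un I-1×I-2: uu
U/II-2 ? ·: uu|Uu|UU
U/II-3 ? I-1×I-2: uu|Uu|UU
U/II-4 ? I-1×I-2: uu|Uu|UU
U/III-1 ? II-1×II-2: uu|Uu
U/III-2 ? ·: uu|Uu|UU
U/IV-1 aff III-2×III-1: Uu|UU
U/IV-2 ? III-2×III-1: uu|Uu|UU
⇒ U over [I-1,I-2,II-1,II-2,II-3,II-4,III-1,III-2,IV-1,IV-2]: 390 consistent
Z/I-1 un ·: zz
Z/I-2 aff ·: Zz
Z/II-1 ? I-1×I-2: zz|Zz
Z/II-2 aff ·: Zz|ZZ
Z/II-3 aff I-1×I-2: Zz
Z/II-4 un I-1×I-2: zz
Z/III-1 aff II-1×II-2: Zz
Z/III-2 un ·: zz
Z/IV-1 aff III-2×III-1: Zz
Z/IV-2 un III-2×III-1: zz
⇒ Z over [I-1,I-2,II-1,II-2,II-3,II-4,III-1,III-2,IV-1,IV-2]: 4 consistent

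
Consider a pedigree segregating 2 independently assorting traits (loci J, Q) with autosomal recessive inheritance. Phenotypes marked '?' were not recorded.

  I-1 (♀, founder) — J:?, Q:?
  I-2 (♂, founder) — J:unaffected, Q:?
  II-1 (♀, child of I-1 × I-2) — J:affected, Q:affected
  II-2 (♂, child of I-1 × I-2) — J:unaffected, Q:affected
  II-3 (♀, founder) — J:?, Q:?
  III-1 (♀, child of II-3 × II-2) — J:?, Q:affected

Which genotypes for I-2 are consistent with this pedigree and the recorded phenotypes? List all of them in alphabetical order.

I-2 ∈ {Jj Qq, Jj qq}

J/I-1 ? ·: Jj|jj
J/I-2 un ·: Jj
J/II-1 aff I-1×I-2: jj
J/II-2 un I-1×I-2: JJ|Jj
J/II-3 ? ·: JJ|Jj|jj
J/III-1 ? II-3×II-2: JJ|Jj|jj
⇒ J over [I-1,I-2,II-1,II-2,II-3,III-1]: 18 consistent
Q/I-1 ? ·: Qq|qq
Q/I-2 ? ·: Qq|qq
Q/II-1 aff I-1×I-2: qq
Q/II-2 aff I-1×I-2: qq
Q/II-3 ? ·: Qq|qq
Q/III-1 aff II-3×II-2: qq
⇒ Q over [I-1,I-2,II-1,II-2,II-3,III-1]: 8 consistent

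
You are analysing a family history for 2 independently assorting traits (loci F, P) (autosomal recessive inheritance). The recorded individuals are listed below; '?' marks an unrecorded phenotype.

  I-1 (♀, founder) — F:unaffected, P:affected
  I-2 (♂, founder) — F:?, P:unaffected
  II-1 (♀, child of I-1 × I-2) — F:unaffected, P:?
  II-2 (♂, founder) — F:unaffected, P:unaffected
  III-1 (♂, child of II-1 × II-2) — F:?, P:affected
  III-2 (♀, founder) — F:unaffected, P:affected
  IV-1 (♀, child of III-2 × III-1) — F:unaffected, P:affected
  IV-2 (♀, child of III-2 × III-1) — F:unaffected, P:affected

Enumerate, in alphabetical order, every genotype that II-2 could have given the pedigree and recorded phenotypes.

F/I-1 un ·: FF|Ff
F/I-2 ? ·: FF|Ff|ff
F/II-1 un I-1×I-2: FF|Ff
F/II-2 un ·: FF|Ff
F/III-1 ? II-1×II-2: FF|Ff|ff
F/III-2 un ·: FF|Ff
F/IV-1 un III-2×III-1: FF|Ff
F/IV-2 un III-2×III-1: FF|Ff
⇒ F over [I-1,I-2,II-1,II-2,III-1,III-2,IV-1,IV-2]: 212 consistent
P/I-1 aff ·: pp
P/I-2 un ·: PP|Pp
P/II-1 ? I-1×I-2: Pp|pp
P/II-2 un ·: Pp
P/III-1 aff II-1×II-2: pp
P/III-2 aff ·: pp
P/IV-1 aff III-2×III-1: pp
P/IV-2 aff III-2×III-1: pp
⇒ P over [I-1,I-2,II-1,II-2,III-1,III-2,IV-1,IV-2]: 3 consistent

II-2 ∈ {FF Pp, Ff Pp}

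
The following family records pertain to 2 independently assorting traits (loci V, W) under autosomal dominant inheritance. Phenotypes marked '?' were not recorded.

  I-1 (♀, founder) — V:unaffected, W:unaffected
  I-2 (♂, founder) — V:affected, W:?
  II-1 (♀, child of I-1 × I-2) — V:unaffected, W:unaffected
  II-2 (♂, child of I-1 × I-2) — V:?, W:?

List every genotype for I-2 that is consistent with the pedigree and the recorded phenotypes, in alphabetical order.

I-2 ∈ {Vv Ww, Vv ww}

V/I-1 un ·: vv
V/I-2 aff ·: Vv
V/II-1 un I-1×I-2: vv
V/II-2 ? I-1×I-2: vv|Vv
⇒ V over [I-1,I-2,II-1,II-2]: 2 consistent
W/I-1 un ·: ww
W/I-2 ? ·: ww|Ww
W/II-1 un I-1×I-2: ww
W/II-2 ? I-1×I-2: ww|Ww
⇒ W over [I-1,I-2,II-1,II-2]: 3 consistent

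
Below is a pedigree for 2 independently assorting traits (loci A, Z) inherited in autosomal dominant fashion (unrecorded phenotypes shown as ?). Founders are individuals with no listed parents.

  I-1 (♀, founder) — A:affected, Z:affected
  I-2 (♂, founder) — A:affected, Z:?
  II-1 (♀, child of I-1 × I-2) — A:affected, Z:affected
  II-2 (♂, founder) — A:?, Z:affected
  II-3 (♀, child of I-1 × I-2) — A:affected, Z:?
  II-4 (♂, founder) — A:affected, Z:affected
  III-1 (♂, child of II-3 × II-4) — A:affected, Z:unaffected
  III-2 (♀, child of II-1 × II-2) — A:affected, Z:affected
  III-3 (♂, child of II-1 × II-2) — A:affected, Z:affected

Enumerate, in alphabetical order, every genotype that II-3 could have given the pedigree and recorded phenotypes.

II-3 ∈ {AA Zz, AA zz, Aa Zz, Aa zz}

A/I-1 aff ·: Aa|AA
A/I-2 aff ·: Aa|AA
A/II-1 aff I-1×I-2: Aa|AA
A/II-2 ? ·: aa|Aa|AA
A/II-3 aff I-1×I-2: Aa|AA
A/II-4 aff ·: Aa|AA
A/III-1 aff II-3×II-4: Aa|AA
A/III-2 aff II-1×II-2: Aa|AA
A/III-3 aff II-1×II-2: Aa|AA
⇒ A over [I-1,I-2,II-1,II-2,II-3,II-4,III-1,III-2,III-3]: 333 consistent
Z/I-1 aff ·: Zz|ZZ
Z/I-2 ? ·: zz|Zz|ZZ
Z/II-1 aff I-1×I-2: Zz|ZZ
Z/II-2 aff ·: Zz|ZZ
Z/II-3 ? I-1×I-2: zz|Zz
Z/II-4 aff ·: Zz
Z/III-1 un II-3×II-4: zz
Z/III-2 aff II-1×II-2: Zz|ZZ
Z/III-3 aff II-1×II-2: Zz|ZZ
⇒ Z over [I-1,I-2,II-1,II-2,II-3,II-4,III-1,III-2,III-3]: 76 consistent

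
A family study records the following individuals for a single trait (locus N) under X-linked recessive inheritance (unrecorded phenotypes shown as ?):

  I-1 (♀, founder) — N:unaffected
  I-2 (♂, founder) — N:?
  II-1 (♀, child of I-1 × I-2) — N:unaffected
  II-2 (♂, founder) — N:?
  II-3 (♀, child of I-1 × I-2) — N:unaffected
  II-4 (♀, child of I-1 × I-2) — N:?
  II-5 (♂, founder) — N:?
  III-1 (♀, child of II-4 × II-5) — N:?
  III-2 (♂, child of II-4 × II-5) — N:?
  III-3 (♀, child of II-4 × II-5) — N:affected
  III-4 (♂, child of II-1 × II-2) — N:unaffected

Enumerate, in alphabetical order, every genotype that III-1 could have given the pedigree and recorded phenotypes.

N/I-1 un ·: X^NX^N|X^NX^n
N/I-2 ? ·: X^NY|X^nY
N/II-1 un I-1×I-2: X^NX^N|X^NX^n
N/II-2 ? ·: X^NY|X^nY
N/II-3 un I-1×I-2: X^NX^N|X^NX^n
N/II-4 ? I-1×I-2: X^NX^n|X^nX^n
N/II-5 ? ·: X^nY
N/III-1 ? II-4×II-5: X^NX^n|X^nX^n
N/III-2 ? II-4×II-5: X^NY|X^nY
N/III-3 aff II-4×II-5: X^nX^n
N/III-4 un II-1×II-2: X^NY
⇒ N over [I-1,I-2,II-1,II-2,II-3,II-4,II-5,III-1,III-2,III-3,III-4]: 50 consistent

III-1 ∈ {X^NX^n, X^nX^n}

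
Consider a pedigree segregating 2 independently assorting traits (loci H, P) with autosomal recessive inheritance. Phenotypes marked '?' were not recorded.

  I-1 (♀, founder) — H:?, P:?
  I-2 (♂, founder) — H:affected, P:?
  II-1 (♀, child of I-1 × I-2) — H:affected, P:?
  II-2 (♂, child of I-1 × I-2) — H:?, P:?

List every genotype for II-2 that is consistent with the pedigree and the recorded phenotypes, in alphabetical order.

H/I-1 ? ·: Hh|hh
H/I-2 aff ·: hh
H/II-1 aff I-1×I-2: hh
H/II-2 ? I-1×I-2: Hh|hh
⇒ H over [I-1,I-2,II-1,II-2]: 3 consistent
P/I-1 ? ·: PP|Pp|pp
P/I-2 ? ·: PP|Pp|pp
P/II-1 ? I-1×I-2: PP|Pp|pp
P/II-2 ? I-1×I-2: PP|Pp|pp
⇒ P over [I-1,I-2,II-1,II-2]: 29 consistent

II-2 ∈ {Hh PP, Hh Pp, Hh pp, hh PP, hh Pp, hh pp}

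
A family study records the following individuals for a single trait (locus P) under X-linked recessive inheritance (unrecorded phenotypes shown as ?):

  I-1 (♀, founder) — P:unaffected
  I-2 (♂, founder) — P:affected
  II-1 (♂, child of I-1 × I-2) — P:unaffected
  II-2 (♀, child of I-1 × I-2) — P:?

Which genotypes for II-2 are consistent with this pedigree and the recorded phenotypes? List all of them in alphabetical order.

II-2 ∈ {X^PX^p, X^pX^p}

P/I-1 un ·: X^PX^P|X^PX^p
P/I-2 aff ·: X^pY
P/II-1 un I-1×I-2: X^PY
P/II-2 ? I-1×I-2: X^PX^p|X^pX^p
⇒ P over [I-1,I-2,II-1,II-2]: 3 consistent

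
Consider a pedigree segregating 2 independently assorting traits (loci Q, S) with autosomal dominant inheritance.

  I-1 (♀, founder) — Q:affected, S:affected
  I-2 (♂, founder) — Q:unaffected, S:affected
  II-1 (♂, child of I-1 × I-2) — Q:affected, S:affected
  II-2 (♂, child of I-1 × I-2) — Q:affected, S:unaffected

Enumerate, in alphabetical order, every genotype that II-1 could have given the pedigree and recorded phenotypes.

Q/I-1 aff ·: Qq|QQ
Q/I-2 un ·: qq
Q/II-1 aff I-1×I-2: Qq
Q/II-2 aff I-1×I-2: Qq
⇒ Q over [I-1,I-2,II-1,II-2]: 2 consistent
S/I-1 aff ·: Ss
S/I-2 aff ·: Ss
S/II-1 aff I-1×I-2: Ss|SS
S/II-2 un I-1×I-2: ss
⇒ S over [I-1,I-2,II-1,II-2]: 2 consistent

II-1 ∈ {Qq SS, Qq Ss}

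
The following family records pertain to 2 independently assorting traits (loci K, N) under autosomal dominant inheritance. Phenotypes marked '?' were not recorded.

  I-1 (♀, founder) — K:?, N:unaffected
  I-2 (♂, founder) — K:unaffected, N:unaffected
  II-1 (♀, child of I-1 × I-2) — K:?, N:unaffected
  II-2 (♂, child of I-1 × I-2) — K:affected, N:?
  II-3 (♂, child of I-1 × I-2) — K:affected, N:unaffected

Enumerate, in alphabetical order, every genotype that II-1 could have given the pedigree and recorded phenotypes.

K/I-1 ? ·: Kk|KK
K/I-2 un ·: kk
K/II-1 ? I-1×I-2: kk|Kk
K/II-2 aff I-1×I-2: Kk
K/II-3 aff I-1×I-2: Kk
⇒ K over [I-1,I-2,II-1,II-2,II-3]: 3 consistent
N/I-1 un ·: nn
N/I-2 un ·: nn
N/II-1 un I-1×I-2: nn
N/II-2 ? I-1×I-2: nn
N/II-3 un I-1×I-2: nn
⇒ N over [I-1,I-2,II-1,II-2,II-3]: 1 consistent

II-1 ∈ {Kk nn, kk nn}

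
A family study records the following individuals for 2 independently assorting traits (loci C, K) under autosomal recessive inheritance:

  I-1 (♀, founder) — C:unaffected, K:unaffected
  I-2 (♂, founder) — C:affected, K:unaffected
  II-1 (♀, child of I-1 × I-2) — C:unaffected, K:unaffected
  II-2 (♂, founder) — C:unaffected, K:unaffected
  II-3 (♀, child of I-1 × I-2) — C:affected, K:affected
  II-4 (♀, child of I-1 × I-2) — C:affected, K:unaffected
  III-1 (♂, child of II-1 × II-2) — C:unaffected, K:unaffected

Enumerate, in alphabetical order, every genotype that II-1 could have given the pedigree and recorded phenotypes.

II-1 ∈ {Cc KK, Cc Kk}

C/I-1 un ·: Cc
C/I-2 aff ·: cc
C/II-1 un I-1×I-2: Cc
C/II-2 un ·: CC|Cc
C/II-3 aff I-1×I-2: cc
C/II-4 aff I-1×I-2: cc
C/III-1 un II-1×II-2: CC|Cc
⇒ C over [I-1,I-2,II-1,II-2,II-3,II-4,III-1]: 4 consistent
K/I-1 un ·: Kk
K/I-2 un ·: Kk
K/II-1 un I-1×I-2: KK|Kk
K/II-2 un ·: KK|Kk
K/II-3 aff I-1×I-2: kk
K/II-4 un I-1×I-2: KK|Kk
K/III-1 un II-1×II-2: KK|Kk
⇒ K over [I-1,I-2,II-1,II-2,II-3,II-4,III-1]: 14 consistent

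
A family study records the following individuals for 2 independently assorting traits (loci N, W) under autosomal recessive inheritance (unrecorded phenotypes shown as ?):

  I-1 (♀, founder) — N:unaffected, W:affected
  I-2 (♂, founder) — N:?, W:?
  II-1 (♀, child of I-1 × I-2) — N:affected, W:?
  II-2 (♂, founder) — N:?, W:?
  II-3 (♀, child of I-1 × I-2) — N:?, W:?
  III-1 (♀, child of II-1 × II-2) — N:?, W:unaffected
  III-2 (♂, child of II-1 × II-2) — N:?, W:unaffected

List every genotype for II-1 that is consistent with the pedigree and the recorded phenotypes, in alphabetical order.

N/I-1 un ·: Nn
N/I-2 ? ·: Nn|nn
N/II-1 aff I-1×I-2: nn
N/II-2 ? ·: NN|Nn|nn
N/II-3 ? I-1×I-2: NN|Nn|nn
N/III-1 ? II-1×II-2: Nn|nn
N/III-2 ? II-1×II-2: Nn|nn
⇒ N over [I-1,I-2,II-1,II-2,II-3,III-1,III-2]: 30 consistent
W/I-1 aff ·: ww
W/I-2 ? ·: WW|Ww|ww
W/II-1 ? I-1×I-2: Ww|ww
W/II-2 ? ·: WW|Ww|ww
W/II-3 ? I-1×I-2: Ww|ww
W/III-1 un II-1×II-2: WW|Ww
W/III-2 un II-1×II-2: WW|Ww
⇒ W over [I-1,I-2,II-1,II-2,II-3,III-1,III-2]: 33 consistent

II-1 ∈ {nn Ww, nn ww}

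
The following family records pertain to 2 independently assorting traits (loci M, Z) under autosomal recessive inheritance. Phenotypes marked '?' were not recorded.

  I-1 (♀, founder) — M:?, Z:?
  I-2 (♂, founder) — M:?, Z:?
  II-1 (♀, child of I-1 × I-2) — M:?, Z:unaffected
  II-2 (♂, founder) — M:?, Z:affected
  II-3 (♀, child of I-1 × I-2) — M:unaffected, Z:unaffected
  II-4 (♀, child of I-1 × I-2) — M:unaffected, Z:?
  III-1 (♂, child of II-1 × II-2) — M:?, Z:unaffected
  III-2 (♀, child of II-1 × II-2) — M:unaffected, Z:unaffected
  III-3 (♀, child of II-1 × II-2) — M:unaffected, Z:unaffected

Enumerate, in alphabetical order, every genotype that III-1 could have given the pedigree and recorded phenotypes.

III-1 ∈ {MM Zz, Mm Zz, mm Zz}

M/I-1 ? ·: MM|Mm|mm
M/I-2 ? ·: MM|Mm|mm
M/II-1 ? I-1×I-2: MM|Mm|mm
M/II-2 ? ·: MM|Mm|mm
M/II-3 un I-1×I-2: MM|Mm
M/II-4 un I-1×I-2: MM|Mm
M/III-1 ? II-1×II-2: MM|Mm|mm
M/III-2 un II-1×II-2: MM|Mm
M/III-3 un II-1×II-2: MM|Mm
⇒ M over [I-1,I-2,II-1,II-2,II-3,II-4,III-1,III-2,III-3]: 500 consistent
Z/I-1 ? ·: ZZ|Zz|zz
Z/I-2 ? ·: ZZ|Zz|zz
Z/II-1 un I-1×I-2: ZZ|Zz
Z/II-2 aff ·: zz
Z/II-3 un I-1×I-2: ZZ|Zz
Z/II-4 ? I-1×I-2: ZZ|Zz|zz
Z/III-1 un II-1×II-2: Zz
Z/III-2 un II-1×II-2: Zz
Z/III-3 un II-1×II-2: Zz
⇒ Z over [I-1,I-2,II-1,II-2,II-3,II-4,III-1,III-2,III-3]: 35 consistent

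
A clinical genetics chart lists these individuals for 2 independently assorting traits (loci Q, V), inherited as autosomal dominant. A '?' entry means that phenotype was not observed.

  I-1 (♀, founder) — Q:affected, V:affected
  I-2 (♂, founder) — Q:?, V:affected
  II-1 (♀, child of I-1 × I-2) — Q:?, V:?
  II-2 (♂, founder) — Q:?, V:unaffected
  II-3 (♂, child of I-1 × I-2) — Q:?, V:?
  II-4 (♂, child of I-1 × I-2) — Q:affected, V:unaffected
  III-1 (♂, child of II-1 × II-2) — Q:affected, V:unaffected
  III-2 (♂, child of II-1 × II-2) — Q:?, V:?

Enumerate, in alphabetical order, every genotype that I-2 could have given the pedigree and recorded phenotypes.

I-2 ∈ {QQ Vv, Qq Vv, qq Vv}

Q/I-1 aff ·: Qq|QQ
Q/I-2 ? ·: qq|Qq|QQ
Q/II-1 ? I-1×I-2: qq|Qq|QQ
Q/II-2 ? ·: qq|Qq|QQ
Q/II-3 ? I-1×I-2: qq|Qq|QQ
Q/II-4 aff I-1×I-2: Qq|QQ
Q/III-1 aff II-1×II-2: Qq|QQ
Q/III-2 ? II-1×II-2: qq|Qq|QQ
⇒ Q over [I-1,I-2,II-1,II-2,II-3,II-4,III-1,III-2]: 318 consistent
V/I-1 aff ·: Vv
V/I-2 aff ·: Vv
V/II-1 ? I-1×I-2: vv|Vv
V/II-2 un ·: vv
V/II-3 ? I-1×I-2: vv|Vv|VV
V/II-4 un I-1×I-2: vv
V/III-1 un II-1×II-2: vv
V/III-2 ? II-1×II-2: vv|Vv
⇒ V over [I-1,I-2,II-1,II-2,II-3,II-4,III-1,III-2]: 9 consistent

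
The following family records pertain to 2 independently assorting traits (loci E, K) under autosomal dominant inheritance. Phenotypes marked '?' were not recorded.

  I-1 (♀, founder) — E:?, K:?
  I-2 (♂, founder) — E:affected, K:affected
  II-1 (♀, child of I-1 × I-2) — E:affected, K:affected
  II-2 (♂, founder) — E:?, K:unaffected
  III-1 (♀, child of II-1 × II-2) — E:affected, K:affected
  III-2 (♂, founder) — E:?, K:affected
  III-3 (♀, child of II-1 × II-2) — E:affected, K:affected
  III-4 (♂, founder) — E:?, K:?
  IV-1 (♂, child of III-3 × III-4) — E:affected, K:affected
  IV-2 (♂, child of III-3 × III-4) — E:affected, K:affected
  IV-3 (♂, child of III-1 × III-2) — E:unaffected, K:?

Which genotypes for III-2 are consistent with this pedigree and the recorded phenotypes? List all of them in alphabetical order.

E/I-1 ? ·: ee|Ee|EE
E/I-2 aff ·: Ee|EE
E/II-1 aff I-1×I-2: Ee|EE
E/II-2 ? ·: ee|Ee|EE
E/III-1 aff II-1×II-2: Ee
E/III-2 ? ·: ee|Ee
E/III-3 aff II-1×II-2: Ee|EE
E/III-4 ? ·: ee|Ee|EE
E/IV-1 aff III-3×III-4: Ee|EE
E/IV-2 aff III-3×III-4: Ee|EE
E/IV-3 un III-1×III-2: ee
⇒ E over [I-1,I-2,II-1,II-2,III-1,III-2,III-3,III-4,IV-1,IV-2,IV-3]: 582 consistent
K/I-1 ? ·: kk|Kk|KK
K/I-2 aff ·: Kk|KK
K/II-1 aff I-1×I-2: Kk|KK
K/II-2 un ·: kk
K/III-1 aff II-1×II-2: Kk
K/III-2 aff ·: Kk|KK
K/III-3 aff II-1×II-2: Kk
K/III-4 ? ·: kk|Kk|KK
K/IV-1 aff III-3×III-4: Kk|KK
K/IV-2 aff III-3×III-4: Kk|KK
K/IV-3 ? III-1×III-2: kk|Kk|KK
⇒ K over [I-1,I-2,II-1,II-2,III-1,III-2,III-3,III-4,IV-1,IV-2,IV-3]: 405 consistent

III-2 ∈ {Ee KK, Ee Kk, ee KK, ee Kk}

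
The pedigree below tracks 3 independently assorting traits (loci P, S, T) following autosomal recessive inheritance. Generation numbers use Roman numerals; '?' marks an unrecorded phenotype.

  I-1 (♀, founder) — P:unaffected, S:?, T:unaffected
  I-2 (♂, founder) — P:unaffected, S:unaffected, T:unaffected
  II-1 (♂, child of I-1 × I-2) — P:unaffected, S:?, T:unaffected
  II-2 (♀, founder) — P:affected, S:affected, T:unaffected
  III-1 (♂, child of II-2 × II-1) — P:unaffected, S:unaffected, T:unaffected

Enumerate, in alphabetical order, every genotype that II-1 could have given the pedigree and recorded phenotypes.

P/I-1 un ·: PP|Pp
P/I-2 un ·: PP|Pp
P/II-1 un I-1×I-2: PP|Pp
P/II-2 aff ·: pp
P/III-1 un II-2×II-1: Pp
⇒ P over [I-1,I-2,II-1,II-2,III-1]: 7 consistent
S/I-1 ? ·: SS|Ss|ss
S/I-2 un ·: SS|Ss
S/II-1 ? I-1×I-2: SS|Ss
S/II-2 aff ·: ss
S/III-1 un II-2×II-1: Ss
⇒ S over [I-1,I-2,II-1,II-2,III-1]: 9 consistent
T/I-1 un ·: TT|Tt
T/I-2 un ·: TT|Tt
T/II-1 un I-1×I-2: TT|Tt
T/II-2 un ·: TT|Tt
T/III-1 un II-2×II-1: TT|Tt
⇒ T over [I-1,I-2,II-1,II-2,III-1]: 24 consistent

II-1 ∈ {PP SS TT, PP SS Tt, PP Ss TT, PP Ss Tt, Pp SS TT, Pp SS Tt, Pp Ss TT, Pp Ss Tt}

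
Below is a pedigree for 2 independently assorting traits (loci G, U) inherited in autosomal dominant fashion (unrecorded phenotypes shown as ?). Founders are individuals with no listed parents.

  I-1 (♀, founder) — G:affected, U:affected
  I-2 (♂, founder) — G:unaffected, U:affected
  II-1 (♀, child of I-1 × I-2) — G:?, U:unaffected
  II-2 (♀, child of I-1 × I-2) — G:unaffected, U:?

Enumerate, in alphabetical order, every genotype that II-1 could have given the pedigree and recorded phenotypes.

II-1 ∈ {Gg uu, gg uu}

G/I-1 aff ·: Gg
G/I-2 un ·: gg
G/II-1 ? I-1×I-2: gg|Gg
G/II-2 un I-1×I-2: gg
⇒ G over [I-1,I-2,II-1,II-2]: 2 consistent
U/I-1 aff ·: Uu
U/I-2 aff ·: Uu
U/II-1 un I-1×I-2: uu
U/II-2 ? I-1×I-2: uu|Uu|UU
⇒ U over [I-1,I-2,II-1,II-2]: 3 consistent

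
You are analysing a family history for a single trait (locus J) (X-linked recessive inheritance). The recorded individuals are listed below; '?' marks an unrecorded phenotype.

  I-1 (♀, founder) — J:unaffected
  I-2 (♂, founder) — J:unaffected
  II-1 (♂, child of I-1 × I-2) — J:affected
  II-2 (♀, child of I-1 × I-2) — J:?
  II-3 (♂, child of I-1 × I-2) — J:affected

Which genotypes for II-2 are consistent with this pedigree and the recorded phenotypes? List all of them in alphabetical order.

II-2 ∈ {X^JX^J, X^JX^j}

J/I-1 un ·: X^JX^j
J/I-2 un ·: X^JY
J/II-1 aff I-1×I-2: X^jY
J/II-2 ? I-1×I-2: X^JX^J|X^JX^j
J/II-3 aff I-1×I-2: X^jY
⇒ J over [I-1,I-2,II-1,II-2,II-3]: 2 consistent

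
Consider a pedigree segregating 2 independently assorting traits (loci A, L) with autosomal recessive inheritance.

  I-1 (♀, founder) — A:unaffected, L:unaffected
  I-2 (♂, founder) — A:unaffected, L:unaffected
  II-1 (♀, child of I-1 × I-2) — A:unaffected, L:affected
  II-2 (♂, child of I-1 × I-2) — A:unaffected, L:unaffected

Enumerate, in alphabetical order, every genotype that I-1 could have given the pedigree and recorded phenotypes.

A/I-1 un ·: AA|Aa
A/I-2 un ·: AA|Aa
A/II-1 un I-1×I-2: AA|Aa
A/II-2 un I-1×I-2: AA|Aa
⇒ A over [I-1,I-2,II-1,II-2]: 13 consistent
L/I-1 un ·: Ll
L/I-2 un ·: Ll
L/II-1 aff I-1×I-2: ll
L/II-2 un I-1×I-2: LL|Ll
⇒ L over [I-1,I-2,II-1,II-2]: 2 consistent

I-1 ∈ {AA Ll, Aa Ll}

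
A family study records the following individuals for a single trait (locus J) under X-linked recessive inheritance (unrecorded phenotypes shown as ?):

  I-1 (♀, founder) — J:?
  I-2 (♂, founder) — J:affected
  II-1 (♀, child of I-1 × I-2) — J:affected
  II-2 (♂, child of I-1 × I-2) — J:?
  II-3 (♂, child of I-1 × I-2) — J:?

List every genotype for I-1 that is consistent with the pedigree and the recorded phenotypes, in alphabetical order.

J/I-1 ? ·: X^JX^j|X^jX^j
J/I-2 aff ·: X^jY
J/II-1 aff I-1×I-2: X^jX^j
J/II-2 ? I-1×I-2: X^JY|X^jY
J/II-3 ? I-1×I-2: X^JY|X^jY
⇒ J over [I-1,I-2,II-1,II-2,II-3]: 5 consistent

I-1 ∈ {X^JX^j, X^jX^j}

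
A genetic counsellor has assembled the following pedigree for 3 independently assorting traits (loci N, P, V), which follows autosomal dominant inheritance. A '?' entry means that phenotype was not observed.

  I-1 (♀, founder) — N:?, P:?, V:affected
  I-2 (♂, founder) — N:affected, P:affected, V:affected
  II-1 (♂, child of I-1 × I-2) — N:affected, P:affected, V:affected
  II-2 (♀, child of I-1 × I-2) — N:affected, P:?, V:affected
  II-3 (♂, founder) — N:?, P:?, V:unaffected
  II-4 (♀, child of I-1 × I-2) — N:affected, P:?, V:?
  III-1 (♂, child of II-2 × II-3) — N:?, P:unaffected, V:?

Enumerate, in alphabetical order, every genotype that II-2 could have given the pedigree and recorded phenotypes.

II-2 ∈ {NN Pp VV, NN Pp Vv, NN pp VV, NN pp Vv, Nn Pp VV, Nn Pp Vv, Nn pp VV, Nn pp Vv}

N/I-1 ? ·: nn|Nn|NN
N/I-2 aff ·: Nn|NN
N/II-1 aff I-1×I-2: Nn|NN
N/II-2 aff I-1×I-2: Nn|NN
N/II-3 ? ·: nn|Nn|NN
N/II-4 aff I-1×I-2: Nn|NN
N/III-1 ? II-2×II-3: nn|Nn|NN
⇒ N over [I-1,I-2,II-1,II-2,II-3,II-4,III-1]: 150 consistent
P/I-1 ? ·: pp|Pp|PP
P/I-2 aff ·: Pp|PP
P/II-1 aff I-1×I-2: Pp|PP
P/II-2 ? I-1×I-2: pp|Pp
P/II-3 ? ·: pp|Pp
P/II-4 ? I-1×I-2: pp|Pp|PP
P/III-1 un II-2×II-3: pp
⇒ P over [I-1,I-2,II-1,II-2,II-3,II-4,III-1]: 50 consistent
V/I-1 aff ·: Vv|VV
V/I-2 aff ·: Vv|VV
V/II-1 aff I-1×I-2: Vv|VV
V/II-2 aff I-1×I-2: Vv|VV
V/II-3 un ·: vv
V/II-4 ? I-1×I-2: vv|Vv|VV
V/III-1 ? II-2×II-3: vv|Vv
⇒ V over [I-1,I-2,II-1,II-2,II-3,II-4,III-1]: 43 consistent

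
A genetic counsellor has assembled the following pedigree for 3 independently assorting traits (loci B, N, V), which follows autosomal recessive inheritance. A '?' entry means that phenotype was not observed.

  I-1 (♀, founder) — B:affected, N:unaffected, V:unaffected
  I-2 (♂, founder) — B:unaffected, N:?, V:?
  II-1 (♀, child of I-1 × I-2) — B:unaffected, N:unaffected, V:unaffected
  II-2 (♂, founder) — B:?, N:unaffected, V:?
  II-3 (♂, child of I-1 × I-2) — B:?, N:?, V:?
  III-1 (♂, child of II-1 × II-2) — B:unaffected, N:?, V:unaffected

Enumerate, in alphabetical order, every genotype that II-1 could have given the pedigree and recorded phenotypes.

B/I-1 aff ·: bb
B/I-2 un ·: BB|Bb
B/II-1 un I-1×I-2: Bb
B/II-2 ? ·: BB|Bb|bb
B/II-3 ? I-1×I-2: Bb|bb
B/III-1 un II-1×II-2: BB|Bb
⇒ B over [I-1,I-2,II-1,II-2,II-3,III-1]: 15 consistent
N/I-1 un ·: NN|Nn
N/I-2 ? ·: NN|Nn|nn
N/II-1 un I-1×I-2: NN|Nn
N/II-2 un ·: NN|Nn
N/II-3 ? I-1×I-2: NN|Nn|nn
N/III-1 ? II-1×II-2: NN|Nn|nn
⇒ N over [I-1,I-2,II-1,II-2,II-3,III-1]: 74 consistent
V/I-1 un ·: VV|Vv
V/I-2 ? ·: VV|Vv|vv
V/II-1 un I-1×I-2: VV|Vv
V/II-2 ? ·: VV|Vv|vv
V/II-3 ? I-1×I-2: VV|Vv|vv
V/III-1 un II-1×II-2: VV|Vv
⇒ V over [I-1,I-2,II-1,II-2,II-3,III-1]: 82 consistent

II-1 ∈ {Bb NN VV, Bb NN Vv, Bb Nn VV, Bb Nn Vv}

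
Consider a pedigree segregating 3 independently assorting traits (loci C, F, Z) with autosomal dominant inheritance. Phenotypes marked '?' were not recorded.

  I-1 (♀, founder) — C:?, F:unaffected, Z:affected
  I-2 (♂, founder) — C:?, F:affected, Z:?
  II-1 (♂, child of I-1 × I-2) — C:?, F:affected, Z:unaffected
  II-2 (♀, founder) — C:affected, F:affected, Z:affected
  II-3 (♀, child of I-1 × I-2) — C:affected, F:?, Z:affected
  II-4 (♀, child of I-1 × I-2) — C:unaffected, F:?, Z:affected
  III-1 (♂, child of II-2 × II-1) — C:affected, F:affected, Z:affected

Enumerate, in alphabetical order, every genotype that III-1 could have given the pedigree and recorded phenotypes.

C/I-1 ? ·: cc|Cc
C/I-2 ? ·: cc|Cc
C/II-1 ? I-1×I-2: cc|Cc|CC
C/II-2 aff ·: Cc|CC
C/II-3 aff I-1×I-2: Cc|CC
C/II-4 un I-1×I-2: cc
C/III-1 aff II-2×II-1: Cc|CC
⇒ C over [I-1,I-2,II-1,II-2,II-3,II-4,III-1]: 30 consistent
F/I-1 un ·: ff
F/I-2 aff ·: Ff|FF
F/II-1 aff I-1×I-2: Ff
F/II-2 aff ·: Ff|FF
F/II-3 ? I-1×I-2: ff|Ff
F/II-4 ? I-1×I-2: ff|Ff
F/III-1 aff II-2×II-1: Ff|FF
⇒ F over [I-1,I-2,II-1,II-2,II-3,II-4,III-1]: 20 consistent
Z/I-1 aff ·: Zz
Z/I-2 ? ·: zz|Zz
Z/II-1 un I-1×I-2: zz
Z/II-2 aff ·: Zz|ZZ
Z/II-3 aff I-1×I-2: Zz|ZZ
Z/II-4 aff I-1×I-2: Zz|ZZ
Z/III-1 aff II-2×II-1: Zz
⇒ Z over [I-1,I-2,II-1,II-2,II-3,II-4,III-1]: 10 consistent

III-1 ∈ {CC FF Zz, CC Ff Zz, Cc FF Zz, Cc Ff Zz}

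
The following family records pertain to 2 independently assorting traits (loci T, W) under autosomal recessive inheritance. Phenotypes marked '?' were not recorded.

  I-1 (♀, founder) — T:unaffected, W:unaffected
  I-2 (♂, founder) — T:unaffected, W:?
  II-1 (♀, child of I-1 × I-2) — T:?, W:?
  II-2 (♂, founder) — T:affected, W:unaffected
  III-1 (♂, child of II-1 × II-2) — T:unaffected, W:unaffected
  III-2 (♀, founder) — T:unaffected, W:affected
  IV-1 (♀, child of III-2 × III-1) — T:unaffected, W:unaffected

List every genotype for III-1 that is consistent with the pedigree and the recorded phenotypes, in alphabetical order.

III-1 ∈ {Tt WW, Tt Ww}

T/I-1 un ·: TT|Tt
T/I-2 un ·: TT|Tt
T/II-1 ? I-1×I-2: TT|Tt
T/II-2 aff ·: tt
T/III-1 un II-1×II-2: Tt
T/III-2 un ·: TT|Tt
T/IV-1 un III-2×III-1: TT|Tt
⇒ T over [I-1,I-2,II-1,II-2,III-1,III-2,IV-1]: 28 consistent
W/I-1 un ·: WW|Ww
W/I-2 ? ·: WW|Ww|ww
W/II-1 ? I-1×I-2: WW|Ww|ww
W/II-2 un ·: WW|Ww
W/III-1 un II-1×II-2: WW|Ww
W/III-2 aff ·: ww
W/IV-1 un III-2×III-1: Ww
⇒ W over [I-1,I-2,II-1,II-2,III-1,III-2,IV-1]: 36 consistent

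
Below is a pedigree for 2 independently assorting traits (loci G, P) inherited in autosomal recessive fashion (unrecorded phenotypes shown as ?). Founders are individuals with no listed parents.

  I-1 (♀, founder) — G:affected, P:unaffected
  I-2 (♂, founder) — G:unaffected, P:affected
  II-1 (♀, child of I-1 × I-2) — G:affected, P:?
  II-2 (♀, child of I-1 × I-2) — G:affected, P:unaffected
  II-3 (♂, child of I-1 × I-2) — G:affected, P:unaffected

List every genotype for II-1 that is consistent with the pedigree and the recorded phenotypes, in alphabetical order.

II-1 ∈ {gg Pp, gg pp}

G/I-1 aff ·: gg
G/I-2 un ·: Gg
G/II-1 aff I-1×I-2: gg
G/II-2 aff I-1×I-2: gg
G/II-3 aff I-1×I-2: gg
⇒ G over [I-1,I-2,II-1,II-2,II-3]: 1 consistent
P/I-1 un ·: PP|Pp
P/I-2 aff ·: pp
P/II-1 ? I-1×I-2: Pp|pp
P/II-2 un I-1×I-2: Pp
P/II-3 un I-1×I-2: Pp
⇒ P over [I-1,I-2,II-1,II-2,II-3]: 3 consistent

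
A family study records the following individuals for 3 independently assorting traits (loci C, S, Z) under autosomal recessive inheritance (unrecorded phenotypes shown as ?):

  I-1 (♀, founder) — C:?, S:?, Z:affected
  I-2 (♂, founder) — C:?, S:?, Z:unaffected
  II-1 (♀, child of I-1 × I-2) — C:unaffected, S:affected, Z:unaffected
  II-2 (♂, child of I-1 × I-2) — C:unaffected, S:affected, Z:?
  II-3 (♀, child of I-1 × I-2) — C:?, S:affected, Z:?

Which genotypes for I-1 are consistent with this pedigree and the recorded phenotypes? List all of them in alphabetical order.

I-1 ∈ {CC Ss zz, CC ss zz, Cc Ss zz, Cc ss zz, cc Ss zz, cc ss zz}

C/I-1 ? ·: CC|Cc|cc
C/I-2 ? ·: CC|Cc|cc
C/II-1 un I-1×I-2: CC|Cc
C/II-2 un I-1×I-2: CC|Cc
C/II-3 ? I-1×I-2: CC|Cc|cc
⇒ C over [I-1,I-2,II-1,II-2,II-3]: 35 consistent
S/I-1 ? ·: Ss|ss
S/I-2 ? ·: Ss|ss
S/II-1 aff I-1×I-2: ss
S/II-2 aff I-1×I-2: ss
S/II-3 aff I-1×I-2: ss
⇒ S over [I-1,I-2,II-1,II-2,II-3]: 4 consistent
Z/I-1 aff ·: zz
Z/I-2 un ·: ZZ|Zz
Z/II-1 un I-1×I-2: Zz
Z/II-2 ? I-1×I-2: Zz|zz
Z/II-3 ? I-1×I-2: Zz|zz
⇒ Z over [I-1,I-2,II-1,II-2,II-3]: 5 consistent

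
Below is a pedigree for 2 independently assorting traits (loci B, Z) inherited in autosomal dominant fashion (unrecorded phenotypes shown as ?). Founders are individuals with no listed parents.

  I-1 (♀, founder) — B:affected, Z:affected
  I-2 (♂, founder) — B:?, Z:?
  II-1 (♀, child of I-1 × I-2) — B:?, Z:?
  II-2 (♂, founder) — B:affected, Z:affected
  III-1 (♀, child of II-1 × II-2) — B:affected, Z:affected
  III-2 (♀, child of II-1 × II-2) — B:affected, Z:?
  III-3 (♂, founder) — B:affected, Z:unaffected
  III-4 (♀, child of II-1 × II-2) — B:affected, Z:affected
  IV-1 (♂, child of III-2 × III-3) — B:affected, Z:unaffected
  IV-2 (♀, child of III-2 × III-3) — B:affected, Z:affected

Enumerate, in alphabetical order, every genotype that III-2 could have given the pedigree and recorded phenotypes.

III-2 ∈ {BB Zz, Bb Zz}

B/I-1 aff ·: Bb|BB
B/I-2 ? ·: bb|Bb|BB
B/II-1 ? I-1×I-2: bb|Bb|BB
B/II-2 aff ·: Bb|BB
B/III-1 aff II-1×II-2: Bb|BB
B/III-2 aff II-1×II-2: Bb|BB
B/III-3 aff ·: Bb|BB
B/III-4 aff II-1×II-2: Bb|BB
B/IV-1 aff III-2×III-3: Bb|BB
B/IV-2 aff III-2×III-3: Bb|BB
⇒ B over [I-1,I-2,II-1,II-2,III-1,III-2,III-3,III-4,IV-1,IV-2]: 780 consistent
Z/I-1 aff ·: Zz|ZZ
Z/I-2 ? ·: zz|Zz|ZZ
Z/II-1 ? I-1×I-2: zz|Zz|ZZ
Z/II-2 aff ·: Zz|ZZ
Z/III-1 aff II-1×II-2: Zz|ZZ
Z/III-2 ? II-1×II-2: Zz
Z/III-3 un ·: zz
Z/III-4 aff II-1×II-2: Zz|ZZ
Z/IV-1 un III-2×III-3: zz
Z/IV-2 aff III-2×III-3: Zz
⇒ Z over [I-1,I-2,II-1,II-2,III-1,III-2,III-3,III-4,IV-1,IV-2]: 60 consistent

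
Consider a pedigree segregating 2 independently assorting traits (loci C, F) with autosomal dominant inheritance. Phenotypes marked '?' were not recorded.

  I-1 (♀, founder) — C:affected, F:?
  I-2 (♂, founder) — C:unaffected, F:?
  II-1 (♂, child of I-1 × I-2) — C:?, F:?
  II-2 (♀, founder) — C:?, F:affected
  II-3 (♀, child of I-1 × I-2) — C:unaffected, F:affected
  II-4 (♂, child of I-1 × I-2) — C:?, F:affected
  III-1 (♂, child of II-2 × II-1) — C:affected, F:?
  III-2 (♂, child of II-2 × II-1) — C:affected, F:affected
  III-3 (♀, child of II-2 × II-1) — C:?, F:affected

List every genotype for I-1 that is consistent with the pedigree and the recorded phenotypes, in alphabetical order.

I-1 ∈ {Cc FF, Cc Ff, Cc ff}

C/I-1 aff ·: Cc
C/I-2 un ·: cc
C/II-1 ? I-1×I-2: cc|Cc
C/II-2 ? ·: cc|Cc|CC
C/II-3 un I-1×I-2: cc
C/II-4 ? I-1×I-2: cc|Cc
C/III-1 aff II-2×II-1: Cc|CC
C/III-2 aff II-2×II-1: Cc|CC
C/III-3 ? II-2×II-1: cc|Cc|CC
⇒ C over [I-1,I-2,II-1,II-2,II-3,II-4,III-1,III-2,III-3]: 50 consistent
F/I-1 ? ·: ff|Ff|FF
F/I-2 ? ·: ff|Ff|FF
F/II-1 ? I-1×I-2: ff|Ff|FF
F/II-2 aff ·: Ff|FF
F/II-3 aff I-1×I-2: Ff|FF
F/II-4 aff I-1×I-2: Ff|FF
F/III-1 ? II-2×II-1: ff|Ff|FF
F/III-2 aff II-2×II-1: Ff|FF
F/III-3 aff II-2×II-1: Ff|FF
⇒ F over [I-1,I-2,II-1,II-2,II-3,II-4,III-1,III-2,III-3]: 455 consistent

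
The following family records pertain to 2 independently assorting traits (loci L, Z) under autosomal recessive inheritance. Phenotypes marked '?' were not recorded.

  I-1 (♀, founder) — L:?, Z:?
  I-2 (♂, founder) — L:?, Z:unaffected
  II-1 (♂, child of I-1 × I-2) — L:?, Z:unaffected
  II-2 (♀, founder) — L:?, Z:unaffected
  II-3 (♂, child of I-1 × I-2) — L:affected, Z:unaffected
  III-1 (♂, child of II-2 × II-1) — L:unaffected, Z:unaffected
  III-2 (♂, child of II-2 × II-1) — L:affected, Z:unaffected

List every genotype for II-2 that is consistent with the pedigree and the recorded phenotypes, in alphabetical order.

L/I-1 ? ·: Ll|ll
L/I-2 ? ·: Ll|ll
L/II-1 ? I-1×I-2: Ll|ll
L/II-2 ? ·: Ll|ll
L/II-3 aff I-1×I-2: ll
L/III-1 un II-2×II-1: LL|Ll
L/III-2 aff II-2×II-1: ll
⇒ L over [I-1,I-2,II-1,II-2,II-3,III-1,III-2]: 13 consistent
Z/I-1 ? ·: ZZ|Zz|zz
Z/I-2 un ·: ZZ|Zz
Z/II-1 un I-1×I-2: ZZ|Zz
Z/II-2 un ·: ZZ|Zz
Z/II-3 un I-1×I-2: ZZ|Zz
Z/III-1 un II-2×II-1: ZZ|Zz
Z/III-2 un II-2×II-1: ZZ|Zz
⇒ Z over [I-1,I-2,II-1,II-2,II-3,III-1,III-2]: 99 consistent

II-2 ∈ {Ll ZZ, Ll Zz, ll ZZ, ll Zz}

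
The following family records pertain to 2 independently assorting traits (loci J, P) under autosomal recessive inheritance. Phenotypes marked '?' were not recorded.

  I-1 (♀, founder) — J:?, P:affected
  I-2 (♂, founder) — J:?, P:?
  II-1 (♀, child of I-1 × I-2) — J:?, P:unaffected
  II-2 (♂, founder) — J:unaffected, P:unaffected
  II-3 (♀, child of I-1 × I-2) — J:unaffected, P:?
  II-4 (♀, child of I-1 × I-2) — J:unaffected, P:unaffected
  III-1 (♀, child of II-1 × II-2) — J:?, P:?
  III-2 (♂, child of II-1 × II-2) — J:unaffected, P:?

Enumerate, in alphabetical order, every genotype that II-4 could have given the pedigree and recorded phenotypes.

II-4 ∈ {JJ Pp, Jj Pp}

J/I-1 ? ·: JJ|Jj|jj
J/I-2 ? ·: JJ|Jj|jj
J/II-1 ? I-1×I-2: JJ|Jj|jj
J/II-2 un ·: JJ|Jj
J/II-3 un I-1×I-2: JJ|Jj
J/II-4 un I-1×I-2: JJ|Jj
J/III-1 ? II-1×II-2: JJ|Jj|jj
J/III-2 un II-1×II-2: JJ|Jj
⇒ J over [I-1,I-2,II-1,II-2,II-3,II-4,III-1,III-2]: 243 consistent
P/I-1 aff ·: pp
P/I-2 ? ·: PP|Pp
P/II-1 un I-1×I-2: Pp
P/II-2 un ·: PP|Pp
P/II-3 ? I-1×I-2: Pp|pp
P/II-4 un I-1×I-2: Pp
P/III-1 ? II-1×II-2: PP|Pp|pp
P/III-2 ? II-1×II-2: PP|Pp|pp
⇒ P over [I-1,I-2,II-1,II-2,II-3,II-4,III-1,III-2]: 39 consistent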